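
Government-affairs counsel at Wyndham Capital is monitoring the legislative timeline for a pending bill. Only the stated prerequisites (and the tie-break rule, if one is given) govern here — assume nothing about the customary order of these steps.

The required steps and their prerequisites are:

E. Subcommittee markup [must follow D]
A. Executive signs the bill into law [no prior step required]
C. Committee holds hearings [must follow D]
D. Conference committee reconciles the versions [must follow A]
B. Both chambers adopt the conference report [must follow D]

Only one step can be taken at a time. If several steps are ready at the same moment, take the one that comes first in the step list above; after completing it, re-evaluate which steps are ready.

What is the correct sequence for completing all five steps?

A has no prerequisites → A first.
Next only D has its prerequisites met → D.
Now E, C and B have their prerequisites met. E is listed earlier, so E next.
Now C and B have their prerequisites met. C is listed earlier, so C next.
B needed D, now all done → B.

A, D, E, C, B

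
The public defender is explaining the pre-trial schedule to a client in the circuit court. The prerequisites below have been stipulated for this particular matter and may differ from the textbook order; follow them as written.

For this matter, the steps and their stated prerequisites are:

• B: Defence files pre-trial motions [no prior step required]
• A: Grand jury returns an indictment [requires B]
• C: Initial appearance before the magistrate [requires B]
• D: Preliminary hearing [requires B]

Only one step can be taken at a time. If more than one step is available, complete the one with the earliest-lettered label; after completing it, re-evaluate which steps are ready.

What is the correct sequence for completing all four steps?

B, A, C, D

B is the only step with nothing outstanding, so it goes first.
Ready: A, C and D. A has the earlier label → A.
C and D are both available; C has the earlier label → C.
That leaves D as the only ready step → D.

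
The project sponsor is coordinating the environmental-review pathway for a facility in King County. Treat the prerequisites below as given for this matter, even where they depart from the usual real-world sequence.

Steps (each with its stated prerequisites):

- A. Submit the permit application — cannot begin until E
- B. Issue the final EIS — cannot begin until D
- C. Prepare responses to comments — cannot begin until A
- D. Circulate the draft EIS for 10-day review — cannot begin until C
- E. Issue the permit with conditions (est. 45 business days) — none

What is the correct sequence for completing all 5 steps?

E has no prerequisites → E first.
A needed E, now all done → A.
C needed A, now all done → C.
That leaves D as the only ready step → D.
Next only B has its prerequisites met → B.

E → A → C → D → B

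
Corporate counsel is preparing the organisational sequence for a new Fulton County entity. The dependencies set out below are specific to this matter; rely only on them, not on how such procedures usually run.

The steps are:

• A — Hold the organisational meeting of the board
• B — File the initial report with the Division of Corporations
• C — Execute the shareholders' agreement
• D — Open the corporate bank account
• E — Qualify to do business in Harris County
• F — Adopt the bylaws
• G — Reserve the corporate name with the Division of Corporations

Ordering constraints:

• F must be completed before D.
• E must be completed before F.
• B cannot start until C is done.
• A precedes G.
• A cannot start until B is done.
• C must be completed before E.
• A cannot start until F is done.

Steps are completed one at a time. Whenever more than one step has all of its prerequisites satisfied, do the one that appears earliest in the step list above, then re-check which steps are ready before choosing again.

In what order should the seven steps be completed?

C, B, E, F, A, D, G

C is the only step with nothing outstanding, so it goes first.
Ready: B and E. B is listed earlier → B.
That leaves E as the only ready step → E.
F is the only step now ready → F.
Now A and D have their prerequisites met. A is listed earlier, so A next.
D and G are both available; D is listed earlier → D.
That leaves G as the only ready step → G.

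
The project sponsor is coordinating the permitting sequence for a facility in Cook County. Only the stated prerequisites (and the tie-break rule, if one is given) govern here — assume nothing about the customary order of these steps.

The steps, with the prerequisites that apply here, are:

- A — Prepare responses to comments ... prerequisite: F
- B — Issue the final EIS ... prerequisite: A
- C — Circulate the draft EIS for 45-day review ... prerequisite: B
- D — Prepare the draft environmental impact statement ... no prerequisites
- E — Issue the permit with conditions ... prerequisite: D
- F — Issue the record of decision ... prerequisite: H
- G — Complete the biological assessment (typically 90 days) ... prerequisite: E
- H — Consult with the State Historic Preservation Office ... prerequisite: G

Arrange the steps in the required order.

D is the only step with nothing outstanding, so it goes first.
Next only E has its prerequisites met → E.
That leaves G as the only ready step → G.
Next only H has its prerequisites met → H.
F is the only step now ready → F.
A is the only step now ready → A.
That leaves B as the only ready step → B.
C needed B, now all done → C.

D, E, G, H, F, A, B, C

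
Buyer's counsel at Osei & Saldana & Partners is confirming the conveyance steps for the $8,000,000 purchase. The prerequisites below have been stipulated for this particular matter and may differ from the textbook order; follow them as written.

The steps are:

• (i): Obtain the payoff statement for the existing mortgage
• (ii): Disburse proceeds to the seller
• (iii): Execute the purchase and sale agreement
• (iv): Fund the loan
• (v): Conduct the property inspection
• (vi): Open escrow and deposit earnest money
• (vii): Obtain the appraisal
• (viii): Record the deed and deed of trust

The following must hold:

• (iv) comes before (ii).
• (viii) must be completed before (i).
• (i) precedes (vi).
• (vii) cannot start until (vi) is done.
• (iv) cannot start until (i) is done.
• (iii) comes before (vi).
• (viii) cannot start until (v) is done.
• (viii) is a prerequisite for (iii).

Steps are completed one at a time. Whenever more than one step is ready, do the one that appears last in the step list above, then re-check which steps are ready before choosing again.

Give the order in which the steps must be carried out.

(v) has no prerequisites → (v) first.
That leaves (viii) as the only ready step → (viii).
Now (iii) and (i) have their prerequisites met. (iii) is listed later, so (iii) next.
(i) needed (viii), now all done → (i).
Now (vi) and (iv) have their prerequisites met. (vi) is listed later, so (vi) next.
(vii) now also ready, so the ready set is {(vii), (iv)}; (vii) is listed later → (vii).
(iv) needed (i), now all done → (iv).
(ii) is the only step now ready → (ii).

(v) → (viii) → (iii) → (i) → (vi) → (vii) → (iv) → (ii)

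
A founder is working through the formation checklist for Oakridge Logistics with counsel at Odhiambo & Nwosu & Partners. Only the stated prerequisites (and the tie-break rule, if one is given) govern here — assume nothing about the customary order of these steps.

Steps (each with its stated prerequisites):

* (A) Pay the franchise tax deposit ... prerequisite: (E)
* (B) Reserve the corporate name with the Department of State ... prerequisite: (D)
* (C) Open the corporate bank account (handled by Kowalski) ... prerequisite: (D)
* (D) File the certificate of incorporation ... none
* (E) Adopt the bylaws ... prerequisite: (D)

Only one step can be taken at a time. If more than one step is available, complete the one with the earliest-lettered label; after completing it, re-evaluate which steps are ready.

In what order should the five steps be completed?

Only (D) has no prerequisites, so it is first.
Ready: (B), (C) and (E). (B) has the earlier label → (B).
(C) and (E) are both available; (C) has the earlier label → (C).
Next only (E) has its prerequisites met → (E).
(A) needed (E), now all done → (A).

(D), (B), (C), (E), (A)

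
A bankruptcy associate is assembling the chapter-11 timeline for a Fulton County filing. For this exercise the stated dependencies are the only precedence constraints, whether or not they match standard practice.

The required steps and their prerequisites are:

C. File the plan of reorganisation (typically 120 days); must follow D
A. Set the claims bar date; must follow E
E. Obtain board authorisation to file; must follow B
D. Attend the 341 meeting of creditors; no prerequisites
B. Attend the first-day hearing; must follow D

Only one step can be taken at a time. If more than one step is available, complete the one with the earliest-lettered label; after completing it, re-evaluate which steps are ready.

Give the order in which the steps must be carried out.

D has no prerequisites → D first.
Ready: B and C. B has the earlier label → B.
C and E are both available; C has the earlier label → C.
That leaves E as the only ready step → E.
Next only A has its prerequisites met → A.

D B C E A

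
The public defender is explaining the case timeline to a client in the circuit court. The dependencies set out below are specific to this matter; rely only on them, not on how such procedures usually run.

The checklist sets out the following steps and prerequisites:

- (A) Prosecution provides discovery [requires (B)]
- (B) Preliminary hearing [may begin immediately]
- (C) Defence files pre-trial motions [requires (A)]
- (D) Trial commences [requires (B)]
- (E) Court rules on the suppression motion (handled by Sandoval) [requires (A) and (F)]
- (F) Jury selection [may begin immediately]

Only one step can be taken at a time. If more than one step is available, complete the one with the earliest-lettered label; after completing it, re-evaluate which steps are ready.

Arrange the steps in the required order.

(B), (A), (C), (D), (F), (E)

Nothing is required for (B) and (F). (B) has the earlier label → (B) first.
(A) and (D) now also ready, so the ready set is {(A), (D), (F)}; (A) has the earlier label → (A).
Now (C), (D) and (F) have their prerequisites met. (C) has the earlier label, so (C) next.
Now (D) and (F) have their prerequisites met. (D) has the earlier label, so (D) next.
Next only (F) has its prerequisites met → (F).
Next only (E) has its prerequisites met → (E).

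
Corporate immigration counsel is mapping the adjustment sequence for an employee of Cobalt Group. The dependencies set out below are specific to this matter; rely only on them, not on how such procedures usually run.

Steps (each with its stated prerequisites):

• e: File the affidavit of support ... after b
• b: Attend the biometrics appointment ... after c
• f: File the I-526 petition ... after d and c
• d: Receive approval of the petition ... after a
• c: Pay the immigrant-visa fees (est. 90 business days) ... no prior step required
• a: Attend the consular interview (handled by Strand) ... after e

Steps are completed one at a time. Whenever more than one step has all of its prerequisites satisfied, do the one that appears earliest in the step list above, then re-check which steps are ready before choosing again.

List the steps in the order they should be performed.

c, b, e, a, d, f

c has no prerequisites → c first.
b needed c, now all done → b.
Next only e has its prerequisites met → e.
a needed e, now all done → a.
d needed a, now all done → d.
That leaves f as the only ready step → f.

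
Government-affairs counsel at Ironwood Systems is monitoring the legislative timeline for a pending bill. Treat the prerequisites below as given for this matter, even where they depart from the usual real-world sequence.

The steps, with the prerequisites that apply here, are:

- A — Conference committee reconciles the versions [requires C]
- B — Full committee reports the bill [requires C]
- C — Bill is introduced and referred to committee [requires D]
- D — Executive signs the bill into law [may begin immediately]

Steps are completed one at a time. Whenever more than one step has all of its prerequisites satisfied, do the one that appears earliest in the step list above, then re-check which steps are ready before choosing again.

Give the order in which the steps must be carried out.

D, C, A, B

D has no prerequisites → D first.
C needed D, now all done → C.
Ready: A and B. A is listed earlier → A.
B is the only step now ready → B.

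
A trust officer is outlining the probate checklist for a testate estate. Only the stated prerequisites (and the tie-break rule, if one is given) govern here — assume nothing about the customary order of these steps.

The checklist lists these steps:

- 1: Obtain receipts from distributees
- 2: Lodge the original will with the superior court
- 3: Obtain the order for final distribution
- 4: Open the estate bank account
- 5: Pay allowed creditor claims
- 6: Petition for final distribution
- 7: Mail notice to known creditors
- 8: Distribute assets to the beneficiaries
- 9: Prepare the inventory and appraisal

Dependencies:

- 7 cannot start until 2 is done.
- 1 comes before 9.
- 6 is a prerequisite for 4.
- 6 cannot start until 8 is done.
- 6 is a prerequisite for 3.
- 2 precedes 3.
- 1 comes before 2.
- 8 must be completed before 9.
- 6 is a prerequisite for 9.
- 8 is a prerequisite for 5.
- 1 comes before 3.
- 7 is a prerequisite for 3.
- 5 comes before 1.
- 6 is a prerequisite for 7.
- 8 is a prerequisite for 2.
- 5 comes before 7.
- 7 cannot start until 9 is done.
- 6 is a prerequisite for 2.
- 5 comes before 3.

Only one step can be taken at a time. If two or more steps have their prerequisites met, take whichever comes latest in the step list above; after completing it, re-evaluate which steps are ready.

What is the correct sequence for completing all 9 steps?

Only 8 has no prerequisites, so it is first.
Ready: 6 and 5. 6 is listed later → 6.
Ready: 5 and 4. 5 is listed later → 5.
Now 4 and 1 have their prerequisites met. 4 is listed later, so 4 next.
That leaves 1 as the only ready step → 1.
Ready: 9 and 2. 9 is listed later → 9.
Next only 2 has its prerequisites met → 2.
7 needed 9, 6, 5 and 2, now all done → 7.
Next only 3 has its prerequisites met → 3.

8, 6, 5, 4, 1, 9, 2, 7, 3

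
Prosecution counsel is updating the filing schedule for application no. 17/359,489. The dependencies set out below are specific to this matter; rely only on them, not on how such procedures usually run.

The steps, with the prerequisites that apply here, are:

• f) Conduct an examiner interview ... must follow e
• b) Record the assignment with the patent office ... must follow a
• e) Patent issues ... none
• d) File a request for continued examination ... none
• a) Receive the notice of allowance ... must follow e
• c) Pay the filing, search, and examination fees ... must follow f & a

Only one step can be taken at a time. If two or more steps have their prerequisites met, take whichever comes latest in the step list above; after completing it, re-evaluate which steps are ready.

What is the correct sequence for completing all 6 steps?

d e a b f c

Nothing is required for d and e. d is listed later → d first.
That leaves e as the only ready step → e.
Now a and f have their prerequisites met. a is listed later, so a next.
Ready: b and f. b is listed later → b.
Next only f has its prerequisites met → f.
That leaves c as the only ready step → c.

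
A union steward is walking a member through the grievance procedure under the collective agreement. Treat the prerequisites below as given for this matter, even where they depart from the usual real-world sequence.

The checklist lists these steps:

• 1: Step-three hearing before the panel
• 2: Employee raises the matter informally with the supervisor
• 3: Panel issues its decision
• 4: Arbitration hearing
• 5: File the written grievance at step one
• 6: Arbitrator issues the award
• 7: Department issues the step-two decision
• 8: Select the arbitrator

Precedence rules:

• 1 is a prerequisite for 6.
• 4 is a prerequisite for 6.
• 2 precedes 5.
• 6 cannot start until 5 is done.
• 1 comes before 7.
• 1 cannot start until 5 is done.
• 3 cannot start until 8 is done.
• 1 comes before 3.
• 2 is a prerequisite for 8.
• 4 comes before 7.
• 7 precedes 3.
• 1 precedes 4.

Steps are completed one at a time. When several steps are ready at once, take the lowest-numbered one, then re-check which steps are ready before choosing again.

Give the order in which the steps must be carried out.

2 5 1 4 6 7 8 3

2 is the only step with nothing outstanding, so it goes first.
5 and 8 are both available; 5 has the earlier label → 5.
Ready: 1 and 8. 1 has the earlier label → 1.
Now 4 and 8 have their prerequisites met. 4 has the earlier label, so 4 next.
Ready: 6, 7 and 8. 6 has the earlier label → 6.
Now 7 and 8 have their prerequisites met. 7 has the earlier label, so 7 next.
8 is the only step now ready → 8.
That leaves 3 as the only ready step → 3.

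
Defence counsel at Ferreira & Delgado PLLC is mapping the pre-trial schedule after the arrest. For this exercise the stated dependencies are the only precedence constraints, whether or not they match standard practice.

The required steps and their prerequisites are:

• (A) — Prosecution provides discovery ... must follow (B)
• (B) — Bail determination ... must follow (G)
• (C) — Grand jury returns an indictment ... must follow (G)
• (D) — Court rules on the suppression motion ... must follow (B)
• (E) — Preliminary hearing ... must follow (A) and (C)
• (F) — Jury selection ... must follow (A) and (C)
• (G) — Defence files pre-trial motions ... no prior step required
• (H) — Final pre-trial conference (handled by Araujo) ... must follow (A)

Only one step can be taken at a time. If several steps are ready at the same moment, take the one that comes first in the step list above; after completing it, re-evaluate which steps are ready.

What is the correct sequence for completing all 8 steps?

(G) (B) (A) (C) (D) (E) (F) (H)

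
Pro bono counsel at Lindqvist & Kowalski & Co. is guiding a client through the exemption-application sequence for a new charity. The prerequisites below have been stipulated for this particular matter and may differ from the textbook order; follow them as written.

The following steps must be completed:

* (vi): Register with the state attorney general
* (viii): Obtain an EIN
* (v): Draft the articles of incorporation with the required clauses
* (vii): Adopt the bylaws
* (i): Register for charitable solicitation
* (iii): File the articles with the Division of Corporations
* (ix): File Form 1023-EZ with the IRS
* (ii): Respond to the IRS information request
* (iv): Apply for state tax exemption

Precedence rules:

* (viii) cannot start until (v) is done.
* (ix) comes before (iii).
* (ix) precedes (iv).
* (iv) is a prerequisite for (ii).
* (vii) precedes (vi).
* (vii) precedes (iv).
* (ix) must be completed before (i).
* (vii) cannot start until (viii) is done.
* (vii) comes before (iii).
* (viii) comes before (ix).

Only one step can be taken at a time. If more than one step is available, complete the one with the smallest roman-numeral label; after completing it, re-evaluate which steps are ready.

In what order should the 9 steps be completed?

(v) has no prerequisites → (v) first.
That leaves (viii) as the only ready step → (viii).
(vii) and (ix) are both available; (vii) has the earlier label → (vii).
Now (vi) and (ix) have their prerequisites met. (vi) has the earlier label, so (vi) next.
(ix) needed (viii), now all done → (ix).
Now (i), (iii) and (iv) have their prerequisites met. (i) has the earlier label, so (i) next.
(iii) and (iv) are both available; (iii) has the earlier label → (iii).
(iv) is the only step now ready → (iv).
(ii) is the only step now ready → (ii).

(v), (viii), (vii), (vi), (ix), (i), (iii), (iv), (ii)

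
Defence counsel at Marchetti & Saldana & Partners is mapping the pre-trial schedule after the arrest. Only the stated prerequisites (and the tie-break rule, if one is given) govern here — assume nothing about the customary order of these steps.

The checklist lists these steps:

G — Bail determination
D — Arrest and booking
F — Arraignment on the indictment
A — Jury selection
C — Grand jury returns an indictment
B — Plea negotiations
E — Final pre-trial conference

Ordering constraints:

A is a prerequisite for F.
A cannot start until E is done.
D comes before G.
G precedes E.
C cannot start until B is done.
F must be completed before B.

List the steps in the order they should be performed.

D is the only step with nothing outstanding, so it goes first.
G needed D, now all done → G.
E needed G, now all done → E.
Next only A has its prerequisites met → A.
F needed A, now all done → F.
B needed F, now all done → B.
C needed B, now all done → C.

D → G → E → A → F → B → C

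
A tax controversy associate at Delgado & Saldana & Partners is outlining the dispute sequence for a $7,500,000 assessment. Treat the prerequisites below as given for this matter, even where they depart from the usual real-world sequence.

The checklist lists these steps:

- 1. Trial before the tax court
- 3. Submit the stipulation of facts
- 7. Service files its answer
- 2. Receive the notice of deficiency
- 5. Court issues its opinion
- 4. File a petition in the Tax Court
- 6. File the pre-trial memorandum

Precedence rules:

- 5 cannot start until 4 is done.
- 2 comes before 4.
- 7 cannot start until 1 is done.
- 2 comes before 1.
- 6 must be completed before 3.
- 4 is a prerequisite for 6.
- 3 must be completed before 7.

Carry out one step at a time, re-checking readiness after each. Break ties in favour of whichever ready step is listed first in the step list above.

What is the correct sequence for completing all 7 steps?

2 has no prerequisites → 2 first.
1 and 4 are both available; 1 is listed earlier → 1.
4 is the only step now ready → 4.
Ready: 5 and 6. 5 is listed earlier → 5.
6 needed 4, now all done → 6.
3 is the only step now ready → 3.
7 needed 1 and 3, now all done → 7.

2, 1, 4, 5, 6, 3, 7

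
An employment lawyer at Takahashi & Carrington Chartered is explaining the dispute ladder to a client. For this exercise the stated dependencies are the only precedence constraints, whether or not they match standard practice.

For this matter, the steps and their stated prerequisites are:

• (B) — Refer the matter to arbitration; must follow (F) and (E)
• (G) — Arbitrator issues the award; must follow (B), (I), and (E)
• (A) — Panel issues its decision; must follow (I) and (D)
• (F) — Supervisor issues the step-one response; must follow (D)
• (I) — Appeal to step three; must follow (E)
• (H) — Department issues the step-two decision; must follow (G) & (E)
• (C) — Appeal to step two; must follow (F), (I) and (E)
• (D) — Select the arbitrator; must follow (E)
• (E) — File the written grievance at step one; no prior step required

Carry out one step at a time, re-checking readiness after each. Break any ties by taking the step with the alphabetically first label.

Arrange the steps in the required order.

Only (E) has no prerequisites, so it is first.
Ready: (D) and (I). (D) has the earlier label → (D).
(F) now also ready, so the ready set is {(F), (I)}; (F) has the earlier label → (F).
Ready: (B) and (I). (B) has the earlier label → (B).
(I) is the only step now ready → (I).
Now (A), (C) and (G) have their prerequisites met. (A) has the earlier label, so (A) next.
Now (C) and (G) have their prerequisites met. (C) has the earlier label, so (C) next.
(G) is the only step now ready → (G).
That leaves (H) as the only ready step → (H).

(E), (D), (F), (B), (I), (A), (C), (G), (H)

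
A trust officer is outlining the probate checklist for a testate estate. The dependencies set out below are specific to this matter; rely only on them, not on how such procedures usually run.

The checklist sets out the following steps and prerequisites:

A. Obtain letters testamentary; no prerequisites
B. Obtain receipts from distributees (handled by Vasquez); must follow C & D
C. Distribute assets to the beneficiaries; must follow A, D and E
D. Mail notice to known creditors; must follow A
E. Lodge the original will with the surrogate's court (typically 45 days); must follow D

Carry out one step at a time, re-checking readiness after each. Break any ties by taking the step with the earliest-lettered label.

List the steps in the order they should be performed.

A is the only step with nothing outstanding, so it goes first.
D needed A, now all done → D.
Next only E has its prerequisites met → E.
C is the only step now ready → C.
B needed C and D, now all done → B.

A, D, E, C, B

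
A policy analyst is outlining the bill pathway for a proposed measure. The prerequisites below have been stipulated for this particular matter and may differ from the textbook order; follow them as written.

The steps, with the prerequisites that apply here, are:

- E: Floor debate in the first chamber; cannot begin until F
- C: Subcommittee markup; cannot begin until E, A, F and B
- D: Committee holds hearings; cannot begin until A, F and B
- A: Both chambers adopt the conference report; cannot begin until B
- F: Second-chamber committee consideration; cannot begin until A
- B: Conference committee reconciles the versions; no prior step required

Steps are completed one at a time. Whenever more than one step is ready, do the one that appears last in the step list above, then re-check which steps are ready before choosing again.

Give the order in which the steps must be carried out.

B → A → F → D → E → C

B has no prerequisites → B first.
That leaves A as the only ready step → A.
F needed A, now all done → F.
Now D and E have their prerequisites met. D is listed later, so D next.
Next only E has its prerequisites met → E.
C needed B, F, A and E, now all done → C.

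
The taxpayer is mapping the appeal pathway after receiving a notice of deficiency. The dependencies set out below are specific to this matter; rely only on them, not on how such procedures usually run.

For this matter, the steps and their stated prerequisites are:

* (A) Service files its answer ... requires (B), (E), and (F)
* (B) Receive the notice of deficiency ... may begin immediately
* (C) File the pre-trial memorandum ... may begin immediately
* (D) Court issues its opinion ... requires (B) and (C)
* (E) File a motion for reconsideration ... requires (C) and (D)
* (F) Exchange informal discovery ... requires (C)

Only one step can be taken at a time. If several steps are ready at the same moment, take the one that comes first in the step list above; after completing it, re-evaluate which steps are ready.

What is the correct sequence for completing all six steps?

(B) and (C) have no prerequisites; (B) is listed earlier, so (B) is first.
(C) is the only step now ready → (C).
Ready: (D) and (F). (D) is listed earlier → (D).
Ready: (E) and (F). (E) is listed earlier → (E).
Next only (F) has its prerequisites met → (F).
Next only (A) has its prerequisites met → (A).

(B), (C), (D), (E), (F), (A)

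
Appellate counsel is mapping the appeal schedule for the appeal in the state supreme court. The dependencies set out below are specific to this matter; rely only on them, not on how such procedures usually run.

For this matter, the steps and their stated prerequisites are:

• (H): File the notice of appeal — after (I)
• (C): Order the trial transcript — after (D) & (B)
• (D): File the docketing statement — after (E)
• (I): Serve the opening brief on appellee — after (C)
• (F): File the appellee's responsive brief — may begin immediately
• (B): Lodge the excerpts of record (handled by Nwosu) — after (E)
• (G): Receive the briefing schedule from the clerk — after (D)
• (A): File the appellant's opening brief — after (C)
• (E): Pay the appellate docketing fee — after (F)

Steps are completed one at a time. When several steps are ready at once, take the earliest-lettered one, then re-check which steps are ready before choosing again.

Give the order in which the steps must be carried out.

(F), (E), (B), (D), (C), (A), (G), (I), (H)

Only (F) has no prerequisites, so it is first.
That leaves (E) as the only ready step → (E).
Ready: (B) and (D). (B) has the earlier label → (B).
(D) is the only step now ready → (D).
(C) and (G) are both available; (C) has the earlier label → (C).
(A) and (I) now also ready, so the ready set is {(A), (G), (I)}; (A) has the earlier label → (A).
(G) and (I) are both available; (G) has the earlier label → (G).
(I) needed (C), now all done → (I).
(H) is the only step now ready → (H).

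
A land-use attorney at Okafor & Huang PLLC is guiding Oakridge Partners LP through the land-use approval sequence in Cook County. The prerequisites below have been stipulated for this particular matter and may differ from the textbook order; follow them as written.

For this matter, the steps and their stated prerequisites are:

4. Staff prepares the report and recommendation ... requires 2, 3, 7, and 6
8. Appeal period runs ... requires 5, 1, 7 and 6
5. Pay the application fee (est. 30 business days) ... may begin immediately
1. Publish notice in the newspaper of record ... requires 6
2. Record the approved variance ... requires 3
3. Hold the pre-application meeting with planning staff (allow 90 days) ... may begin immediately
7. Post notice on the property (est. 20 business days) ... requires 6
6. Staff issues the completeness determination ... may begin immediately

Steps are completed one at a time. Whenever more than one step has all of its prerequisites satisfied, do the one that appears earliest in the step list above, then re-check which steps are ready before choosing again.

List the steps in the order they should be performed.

Nothing is required for 5, 3 and 6. 5 is listed earlier → 5 first.
Ready: 3 and 6. 3 is listed earlier → 3.
Ready: 2 and 6. 2 is listed earlier → 2.
Next only 6 has its prerequisites met → 6.
1 and 7 are both available; 1 is listed earlier → 1.
7 is the only step now ready → 7.
Now 4 and 8 have their prerequisites met. 4 is listed earlier, so 4 next.
8 is the only step now ready → 8.

5 3 2 6 1 7 4 8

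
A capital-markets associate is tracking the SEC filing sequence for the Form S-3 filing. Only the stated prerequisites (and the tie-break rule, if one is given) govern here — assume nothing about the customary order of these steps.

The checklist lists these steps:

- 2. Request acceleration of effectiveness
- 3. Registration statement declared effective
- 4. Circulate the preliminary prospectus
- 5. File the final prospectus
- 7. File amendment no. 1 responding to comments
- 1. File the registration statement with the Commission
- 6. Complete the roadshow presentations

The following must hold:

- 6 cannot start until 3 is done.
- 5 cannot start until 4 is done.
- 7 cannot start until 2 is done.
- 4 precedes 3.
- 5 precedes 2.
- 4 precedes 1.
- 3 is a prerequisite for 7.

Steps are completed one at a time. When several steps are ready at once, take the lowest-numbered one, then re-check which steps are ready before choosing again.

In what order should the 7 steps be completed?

Only 4 has no prerequisites, so it is first.
Ready: 1, 3 and 5. 1 has the earlier label → 1.
3 and 5 are both available; 3 has the earlier label → 3.
5 and 6 are both available; 5 has the earlier label → 5.
Now 2 and 6 have their prerequisites met. 2 has the earlier label, so 2 next.
7 now also ready, so the ready set is {6, 7}; 6 has the earlier label → 6.
7 needed 2 and 3, now all done → 7.

4, 1, 3, 5, 2, 6, 7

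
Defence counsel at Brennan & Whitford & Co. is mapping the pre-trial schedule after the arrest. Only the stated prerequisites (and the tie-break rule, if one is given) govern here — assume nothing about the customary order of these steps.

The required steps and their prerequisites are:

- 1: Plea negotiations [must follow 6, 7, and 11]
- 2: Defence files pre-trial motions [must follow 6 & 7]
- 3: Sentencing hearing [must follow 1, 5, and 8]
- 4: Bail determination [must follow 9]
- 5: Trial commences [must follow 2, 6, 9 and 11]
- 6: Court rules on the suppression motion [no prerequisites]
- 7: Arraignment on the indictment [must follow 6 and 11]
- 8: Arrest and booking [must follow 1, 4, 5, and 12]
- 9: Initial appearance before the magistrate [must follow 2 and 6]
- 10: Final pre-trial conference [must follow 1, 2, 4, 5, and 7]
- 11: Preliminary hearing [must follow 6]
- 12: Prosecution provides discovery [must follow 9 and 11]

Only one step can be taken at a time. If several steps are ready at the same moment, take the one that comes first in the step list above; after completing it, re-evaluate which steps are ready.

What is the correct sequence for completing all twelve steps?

6 11 7 1 2 9 4 5 10 12 8 3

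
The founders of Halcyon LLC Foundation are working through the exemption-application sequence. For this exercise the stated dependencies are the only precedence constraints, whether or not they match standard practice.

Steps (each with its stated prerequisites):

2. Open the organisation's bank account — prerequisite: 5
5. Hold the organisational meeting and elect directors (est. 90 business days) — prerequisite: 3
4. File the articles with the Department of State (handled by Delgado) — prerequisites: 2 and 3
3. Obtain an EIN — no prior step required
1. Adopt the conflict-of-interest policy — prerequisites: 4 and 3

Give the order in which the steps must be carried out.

3 5 2 4 1

3 has no prerequisites → 3 first.
5 needed 3, now all done → 5.
2 needed 5, now all done → 2.
4 needed 2 and 3, now all done → 4.
1 needed 4 and 3, now all done → 1.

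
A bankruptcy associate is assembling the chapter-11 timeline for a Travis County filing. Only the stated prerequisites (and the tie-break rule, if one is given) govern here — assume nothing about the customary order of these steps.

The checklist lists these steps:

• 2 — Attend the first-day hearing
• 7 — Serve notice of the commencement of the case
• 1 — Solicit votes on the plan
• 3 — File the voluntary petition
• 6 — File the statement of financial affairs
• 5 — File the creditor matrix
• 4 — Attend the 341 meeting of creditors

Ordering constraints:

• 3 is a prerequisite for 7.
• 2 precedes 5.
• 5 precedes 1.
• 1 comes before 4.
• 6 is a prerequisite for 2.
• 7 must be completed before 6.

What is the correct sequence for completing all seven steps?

3, 7, 6, 2, 5, 1, 4

3 is the only step with nothing outstanding, so it goes first.
That leaves 7 as the only ready step → 7.
That leaves 6 as the only ready step → 6.
2 needed 6, now all done → 2.
5 needed 2, now all done → 5.
1 needed 5, now all done → 1.
4 needed 1, now all done → 4.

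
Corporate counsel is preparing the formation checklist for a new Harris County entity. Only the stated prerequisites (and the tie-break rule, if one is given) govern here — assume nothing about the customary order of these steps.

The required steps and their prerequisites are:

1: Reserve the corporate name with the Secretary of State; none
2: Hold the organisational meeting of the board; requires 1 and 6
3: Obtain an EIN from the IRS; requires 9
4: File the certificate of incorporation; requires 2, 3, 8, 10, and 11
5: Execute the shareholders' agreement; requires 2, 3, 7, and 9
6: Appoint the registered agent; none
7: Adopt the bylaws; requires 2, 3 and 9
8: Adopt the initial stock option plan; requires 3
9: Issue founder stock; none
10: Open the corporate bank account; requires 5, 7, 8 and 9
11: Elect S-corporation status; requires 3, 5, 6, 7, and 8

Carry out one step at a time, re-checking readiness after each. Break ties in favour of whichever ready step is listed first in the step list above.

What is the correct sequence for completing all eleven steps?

1, 6, 2, 9, 3, 7, 5, 8, 10, 11, 4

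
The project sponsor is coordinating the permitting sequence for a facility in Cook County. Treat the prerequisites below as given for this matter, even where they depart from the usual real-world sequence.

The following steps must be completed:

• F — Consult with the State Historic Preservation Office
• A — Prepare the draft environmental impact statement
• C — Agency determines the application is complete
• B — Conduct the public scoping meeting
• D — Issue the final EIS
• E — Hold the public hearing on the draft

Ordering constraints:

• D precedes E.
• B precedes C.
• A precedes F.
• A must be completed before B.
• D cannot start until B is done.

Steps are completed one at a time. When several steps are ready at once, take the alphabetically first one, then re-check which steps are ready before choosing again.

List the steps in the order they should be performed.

A has no prerequisites → A first.
Now B and F have their prerequisites met. B has the earlier label, so B next.
C and D now also ready, so the ready set is {C, D, F}; C has the earlier label → C.
Now D and F have their prerequisites met. D has the earlier label, so D next.
Ready: E and F. E has the earlier label → E.
F is the only step now ready → F.

A, B, C, D, E, F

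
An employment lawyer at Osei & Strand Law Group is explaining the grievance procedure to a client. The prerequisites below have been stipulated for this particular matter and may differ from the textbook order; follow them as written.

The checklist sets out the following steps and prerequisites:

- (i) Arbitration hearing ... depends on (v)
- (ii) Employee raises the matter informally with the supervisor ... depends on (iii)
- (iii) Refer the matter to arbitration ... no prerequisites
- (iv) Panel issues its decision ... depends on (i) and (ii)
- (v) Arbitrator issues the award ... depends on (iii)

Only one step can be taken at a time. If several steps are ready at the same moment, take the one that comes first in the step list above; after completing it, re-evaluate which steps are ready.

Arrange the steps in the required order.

(iii) → (ii) → (v) → (i) → (iv)

(iii) has no prerequisites → (iii) first.
Ready: (ii) and (v). (ii) is listed earlier → (ii).
Next only (v) has its prerequisites met → (v).
That leaves (i) as the only ready step → (i).
(iv) needed (i) and (ii), now all done → (iv).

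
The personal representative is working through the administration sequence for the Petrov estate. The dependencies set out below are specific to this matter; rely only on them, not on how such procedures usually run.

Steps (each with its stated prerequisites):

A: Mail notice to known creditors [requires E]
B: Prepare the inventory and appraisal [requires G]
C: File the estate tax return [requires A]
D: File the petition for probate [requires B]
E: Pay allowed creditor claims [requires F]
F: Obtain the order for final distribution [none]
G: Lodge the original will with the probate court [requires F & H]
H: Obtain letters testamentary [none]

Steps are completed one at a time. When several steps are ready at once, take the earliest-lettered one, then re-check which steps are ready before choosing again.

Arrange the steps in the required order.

F, E, A, C, H, G, B, D

Nothing is required for F and H. F has the earlier label → F first.
Now E and H have their prerequisites met. E has the earlier label, so E next.
Ready: A and H. A has the earlier label → A.
Ready: C and H. C has the earlier label → C.
H is the only step now ready → H.
That leaves G as the only ready step → G.
That leaves B as the only ready step → B.
D is the only step now ready → D.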